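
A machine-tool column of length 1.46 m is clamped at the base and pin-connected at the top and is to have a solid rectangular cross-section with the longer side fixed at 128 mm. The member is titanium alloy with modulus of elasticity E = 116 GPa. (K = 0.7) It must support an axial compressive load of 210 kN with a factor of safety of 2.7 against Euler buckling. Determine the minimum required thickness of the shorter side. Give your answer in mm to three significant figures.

Required P_cr = n·P = 2.7 × 210 = 567.0 kN
L_e = K·L = 0.7 × 1.46 = 1.022 m
Required I = P_cr·L_e²/(π²E) = 5.670×10^5 × 1.022² / (π² × 1.16×10^11) = 5.173×10^-7 m⁴
I_req = 5.173×10^5 mm⁴
Rectangle, weak axis: I_min = h·b³/12 with h = 128 mm fixed  ⇒  b = (12I/h)^(1/3) = 36.5 mm

b ≈ 36.5 mm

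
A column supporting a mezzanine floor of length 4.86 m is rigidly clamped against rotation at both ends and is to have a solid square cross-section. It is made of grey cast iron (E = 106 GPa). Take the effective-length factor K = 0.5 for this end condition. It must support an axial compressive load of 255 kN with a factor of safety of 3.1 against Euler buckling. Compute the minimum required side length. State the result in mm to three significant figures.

Required P_cr = n·P = 3.1 × 255 = 790.5 kN
L_e = K·L = 0.5 × 4.86 = 2.430 m
Required I = P_cr·L_e²/(π²E) = 7.905×10^5 × 2.430² / (π² × 1.06×10^11) = 4.462×10^-6 m⁴
I_req = 4.462×10^6 mm⁴
Solid square: I = a⁴/12  ⇒  a = (12I)^(1/4) = (12×4.462×10^6)^(1/4) = 85.5 mm

a ≈ 85.5 mm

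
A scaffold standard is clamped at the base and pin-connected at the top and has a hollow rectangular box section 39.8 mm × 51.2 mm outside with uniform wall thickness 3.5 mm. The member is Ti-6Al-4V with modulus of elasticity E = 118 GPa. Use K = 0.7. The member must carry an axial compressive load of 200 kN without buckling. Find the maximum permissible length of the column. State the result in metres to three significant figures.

L_max ≈ 1.29 m

Inner dimensions: h_i = 51.2 − 2×3.5 = 44.20 mm, b_i = 39.8 − 2×3.5 = 32.80 mm
Weak-axis I_min = (h_o·b_o³ − h_i·b_i³)/12 with b_o = 39.8, b_i = 32.80 mm (shorter outer/inner sides).
I_min = (51.2×39.8³ − 44.20×32.80³)/12 = 1.390×10^5 mm⁴
I = 1.390×10^-7 m⁴
At the buckling limit P_cr = P = 2.000×10^5 N
From P_cr = π²EI/(K·L)²:  L = (1/K)·√(π²EI/P_cr) = (1/0.7)·√(π²×1.18×10^11×1.390×10^-7/2.000×10^5)
L = 1.29 m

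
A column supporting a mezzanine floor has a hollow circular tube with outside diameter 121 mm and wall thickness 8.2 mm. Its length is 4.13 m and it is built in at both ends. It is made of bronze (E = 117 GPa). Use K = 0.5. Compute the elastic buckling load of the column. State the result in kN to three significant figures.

Inner diameter d_i = 121 − 2×8.2 = 104.6 mm
I = π(d_o⁴ − d_i⁴)/64 = π(121⁴ − 104.6⁴)/64 = 4.646×10^6 mm⁴
I = 4.646×10^6 mm⁴ = 4.646×10^-6 m⁴
Effective length L_e = K·L = 0.5 × 4.13 = 2.065 m
P_cr = π²EI / L_e² = π² × 117×10⁹ × 4.646×10^-6 / 2.065² = 1.258×10^6 N

P_cr ≈ 1260 kN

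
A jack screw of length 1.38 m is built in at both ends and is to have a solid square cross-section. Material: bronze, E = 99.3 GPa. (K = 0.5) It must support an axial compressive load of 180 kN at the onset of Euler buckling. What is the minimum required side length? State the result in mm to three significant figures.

a ≈ 32.0 mm

L_e = K·L = 0.5 × 1.38 = 0.6900 m
Required I = P_cr·L_e²/(π²E) = 1.800×10^5 × 0.6900² / (π² × 9.93×10^10) = 8.744×10^-8 m⁴
I_req = 8.744×10^4 mm⁴
Solid square: I = a⁴/12  ⇒  a = (12I)^(1/4) = (12×8.744×10^4)^(1/4) = 32.0 mm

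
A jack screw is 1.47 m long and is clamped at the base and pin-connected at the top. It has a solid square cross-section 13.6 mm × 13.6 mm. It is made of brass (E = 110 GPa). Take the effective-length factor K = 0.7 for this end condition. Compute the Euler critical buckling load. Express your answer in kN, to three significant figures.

P_cr ≈ 2.92 kN

I = a⁴/12 = 13.6⁴/12 = 2.851×10^3 mm⁴
I = 2.851×10^3 mm⁴ = 2.851×10^-9 m⁴
Effective length L_e = K·L = 0.7 × 1.47 = 1.029 m
P_cr = π²EI / L_e² = π² × 110×10⁹ × 2.851×10^-9 / 1.029² = 2.923×10^3 N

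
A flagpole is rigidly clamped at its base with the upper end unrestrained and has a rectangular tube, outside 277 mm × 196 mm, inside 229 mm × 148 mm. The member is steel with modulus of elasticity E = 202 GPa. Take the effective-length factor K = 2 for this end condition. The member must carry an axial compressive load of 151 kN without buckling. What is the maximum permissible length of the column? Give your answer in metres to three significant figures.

L_max ≈ 19.2 m

Weak-axis I_min = (h_o·b_o³ − h_i·b_i³)/12 with b_o = 196, b_i = 148.0 mm (shorter outer/inner sides).
I_min = (277×196³ − 229.0×148.0³)/12 = 1.119×10^8 mm⁴
I = 1.119×10^-4 m⁴
At the buckling limit P_cr = P = 1.510×10^5 N
From P_cr = π²EI/(K·L)²:  L = (1/K)·√(π²EI/P_cr) = (1/2)·√(π²×2.02×10^11×1.119×10^-4/1.510×10^5)
L = 19.2 m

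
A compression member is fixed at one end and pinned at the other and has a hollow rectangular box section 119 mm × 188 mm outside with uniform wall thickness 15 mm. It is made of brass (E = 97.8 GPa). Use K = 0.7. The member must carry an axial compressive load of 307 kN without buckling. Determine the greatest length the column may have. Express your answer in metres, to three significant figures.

L_max ≈ 10.5 m

Inner dimensions: h_i = 188 − 2×15 = 158.0 mm, b_i = 119 − 2×15 = 89.00 mm
Weak-axis I_min = (h_o·b_o³ − h_i·b_i³)/12 with b_o = 119, b_i = 89.00 mm (shorter outer/inner sides).
I_min = (188×119³ − 158.0×89.00³)/12 = 1.712×10^7 mm⁴
I = 1.712×10^-5 m⁴
At the buckling limit P_cr = P = 3.070×10^5 N
From P_cr = π²EI/(K·L)²:  L = (1/K)·√(π²EI/P_cr) = (1/0.7)·√(π²×9.78×10^10×1.712×10^-5/3.070×10^5)
L = 10.5 m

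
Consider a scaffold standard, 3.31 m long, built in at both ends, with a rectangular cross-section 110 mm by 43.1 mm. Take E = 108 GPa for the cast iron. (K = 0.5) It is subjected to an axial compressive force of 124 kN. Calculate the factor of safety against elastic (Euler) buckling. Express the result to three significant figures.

Buckling occurs about the weak axis: I_min = h·b³/12 with b = 43.1 mm (the shorter side).
I_min = 110×43.1³/12 = 7.339×10^5 mm⁴
I = 7.339×10^5 mm⁴ = 7.339×10^-7 m⁴
Effective length L_e = K·L = 0.5 × 3.31 = 1.655 m
P_cr = π²EI / L_e² = π² × 108×10⁹ × 7.339×10^-7 / 1.655² = 2.856×10^5 N
Factor of safety n = P_cr / P = 285.61 / 124 = 2.30

n ≈ 2.30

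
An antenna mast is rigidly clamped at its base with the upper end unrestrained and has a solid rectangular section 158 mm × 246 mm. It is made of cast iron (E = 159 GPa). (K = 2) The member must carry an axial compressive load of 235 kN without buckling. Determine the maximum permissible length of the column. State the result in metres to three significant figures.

L_max ≈ 11.6 m

Buckling occurs about the weak axis: I_min = h·b³/12 with b = 158 mm (the shorter side).
I_min = 246×158³/12 = 8.086×10^7 mm⁴
I = 8.086×10^-5 m⁴
At the buckling limit P_cr = P = 2.350×10^5 N
From P_cr = π²EI/(K·L)²:  L = (1/K)·√(π²EI/P_cr) = (1/2)·√(π²×1.59×10^11×8.086×10^-5/2.350×10^5)
L = 11.6 m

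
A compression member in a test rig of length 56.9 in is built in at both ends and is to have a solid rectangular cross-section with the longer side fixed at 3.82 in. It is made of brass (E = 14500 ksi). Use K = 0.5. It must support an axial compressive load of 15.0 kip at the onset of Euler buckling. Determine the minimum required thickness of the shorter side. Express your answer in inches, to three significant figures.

b ≈ 0.644 in

L_e = K·L = 0.5 × 56.9 = 28.45 in
Required I = P_cr·L_e²/(π²E) = 1.500×10^4 × 28.45² / (π² × 1.45×10^7) = 8.484×10^-2 in⁴
Rectangle, weak axis: I_min = h·b³/12 with h = 3.82 in fixed  ⇒  b = (12I/h)^(1/3) = 0.644 in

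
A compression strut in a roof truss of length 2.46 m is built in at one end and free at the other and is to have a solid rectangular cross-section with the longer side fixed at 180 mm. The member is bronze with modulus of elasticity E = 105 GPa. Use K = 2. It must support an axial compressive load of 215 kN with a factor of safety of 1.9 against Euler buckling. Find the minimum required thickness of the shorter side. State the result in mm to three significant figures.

b ≈ 86.0 mm

Required P_cr = n·P = 1.9 × 215 = 408.5 kN
L_e = K·L = 2 × 2.46 = 4.920 m
Required I = P_cr·L_e²/(π²E) = 4.085×10^5 × 4.920² / (π² × 1.05×10^11) = 9.542×10^-6 m⁴
I_req = 9.542×10^6 mm⁴
Rectangle, weak axis: I_min = h·b³/12 with h = 180 mm fixed  ⇒  b = (12I/h)^(1/3) = 86.0 mm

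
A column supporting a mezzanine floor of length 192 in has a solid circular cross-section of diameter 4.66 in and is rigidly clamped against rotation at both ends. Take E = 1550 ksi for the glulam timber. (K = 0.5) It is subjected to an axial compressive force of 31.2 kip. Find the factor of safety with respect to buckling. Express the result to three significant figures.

I = πd⁴/64 = π×4.66⁴/64 = 23.15 in⁴
Effective length L_e = K·L = 0.5 × 192 = 96.00 in
P_cr = π²EI / L_e² = π² × 1550×10³ × 23.15 / 96.00² = 3.842×10^4 lb
Factor of safety n = P_cr / P = 38.424 / 31.2 = 1.23

n ≈ 1.23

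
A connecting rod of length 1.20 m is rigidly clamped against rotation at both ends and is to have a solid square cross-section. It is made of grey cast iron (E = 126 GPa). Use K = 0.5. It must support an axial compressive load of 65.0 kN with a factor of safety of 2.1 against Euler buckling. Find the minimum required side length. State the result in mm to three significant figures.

a ≈ 26.2 mm

Required P_cr = n·P = 2.1 × 65.0 = 136.5 kN
L_e = K·L = 0.5 × 1.20 = 0.6000 m
Required I = P_cr·L_e²/(π²E) = 1.365×10^5 × 0.6000² / (π² × 1.26×10^11) = 3.952×10^-8 m⁴
I_req = 3.952×10^4 mm⁴
Solid square: I = a⁴/12  ⇒  a = (12I)^(1/4) = (12×3.952×10^4)^(1/4) = 26.2 mm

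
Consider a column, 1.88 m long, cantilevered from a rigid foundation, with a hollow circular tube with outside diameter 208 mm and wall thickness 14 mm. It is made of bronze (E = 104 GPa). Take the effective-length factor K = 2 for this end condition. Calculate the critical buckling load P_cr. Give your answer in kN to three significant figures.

P_cr ≈ 2930 kN

Inner diameter d_i = 208 − 2×14 = 180.0 mm
I = π(d_o⁴ − d_i⁴)/64 = π(208⁴ − 180.0⁴)/64 = 4.035×10^7 mm⁴
I = 4.035×10^7 mm⁴ = 4.035×10^-5 m⁴
Effective length L_e = K·L = 2 × 1.88 = 3.760 m
P_cr = π²EI / L_e² = π² × 104×10⁹ × 4.035×10^-5 / 3.760² = 2.930×10^6 N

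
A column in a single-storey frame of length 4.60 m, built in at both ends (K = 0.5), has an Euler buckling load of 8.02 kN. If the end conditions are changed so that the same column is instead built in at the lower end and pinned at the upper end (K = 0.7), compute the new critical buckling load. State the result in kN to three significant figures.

P_cr ≈ 4.09 kN

P_cr ∝ 1/K², so P_cr,new = P_cr,old × (K_old/K_new)² = 8.02 × (0.5/0.7)²
= 8.02 × 0.5102 = 4.09 kN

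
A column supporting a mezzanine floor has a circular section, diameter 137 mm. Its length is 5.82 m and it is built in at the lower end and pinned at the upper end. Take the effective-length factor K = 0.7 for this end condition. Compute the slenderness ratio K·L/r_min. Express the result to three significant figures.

I = πd⁴/64 = π×137⁴/64 = 1.729×10^7 mm⁴
A = 1.474×10^4 mm²;  r_min = √(I/A) = √(1.729×10^7/1.474×10^4) = 34.25 mm
L_e = K·L = 0.7 × 5.82 m = 4.074 m = 4074.0 mm
λ = L_e / r_min = 4074.0 / 34.25 = 119

λ ≈ 119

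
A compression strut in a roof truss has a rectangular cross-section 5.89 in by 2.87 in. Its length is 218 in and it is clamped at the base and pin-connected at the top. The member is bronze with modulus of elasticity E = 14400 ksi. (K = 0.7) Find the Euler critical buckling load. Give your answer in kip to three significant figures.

Buckling occurs about the weak axis: I_min = h·b³/12 with b = 2.87 in (the shorter side).
I_min = 5.89×2.87³/12 = 11.60 in⁴
Effective length L_e = K·L = 0.7 × 218 = 152.6 in
P_cr = π²EI / L_e² = π² × 14400×10³ × 11.60 / 152.6² = 7.082×10^4 lb

P_cr ≈ 70.8 kip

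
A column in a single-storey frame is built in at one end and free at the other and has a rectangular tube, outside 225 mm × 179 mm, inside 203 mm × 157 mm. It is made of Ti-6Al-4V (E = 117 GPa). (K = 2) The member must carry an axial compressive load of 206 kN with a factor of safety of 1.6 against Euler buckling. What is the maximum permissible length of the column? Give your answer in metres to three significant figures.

L_max ≈ 6.07 m

Weak-axis I_min = (h_o·b_o³ − h_i·b_i³)/12 with b_o = 179, b_i = 157.0 mm (shorter outer/inner sides).
I_min = (225×179³ − 203.0×157.0³)/12 = 4.207×10^7 mm⁴
I = 4.207×10^-5 m⁴
Required critical load P_cr = n·P = 1.6 × 206 = 329.6 kN = 3.296×10^5 N
From P_cr = π²EI/(K·L)²:  L = (1/K)·√(π²EI/P_cr) = (1/2)·√(π²×1.17×10^11×4.207×10^-5/3.296×10^5)
L = 6.07 m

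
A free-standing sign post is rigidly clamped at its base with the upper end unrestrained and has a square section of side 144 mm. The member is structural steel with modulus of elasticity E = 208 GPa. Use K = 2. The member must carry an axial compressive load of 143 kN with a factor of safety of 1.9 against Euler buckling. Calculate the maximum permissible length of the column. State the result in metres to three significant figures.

L_max ≈ 8.23 m

I = a⁴/12 = 144⁴/12 = 3.583×10^7 mm⁴
I = 3.583×10^-5 m⁴
Required critical load P_cr = n·P = 1.9 × 143 = 271.7 kN = 2.717×10^5 N
From P_cr = π²EI/(K·L)²:  L = (1/K)·√(π²EI/P_cr) = (1/2)·√(π²×2.08×10^11×3.583×10^-5/2.717×10^5)
L = 8.23 m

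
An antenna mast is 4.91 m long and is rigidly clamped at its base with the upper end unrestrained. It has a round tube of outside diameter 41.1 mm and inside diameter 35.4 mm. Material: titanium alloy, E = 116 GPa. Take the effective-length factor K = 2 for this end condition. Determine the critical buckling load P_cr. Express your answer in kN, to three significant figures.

d_o = 41.1 mm, d_i = 35.4 mm
I = π(d_o⁴ − d_i⁴)/64 = π(41.1⁴ − 35.40⁴)/64 = 6.298×10^4 mm⁴
I = 6.298×10^4 mm⁴ = 6.298×10^-8 m⁴
Effective length L_e = K·L = 2 × 4.91 = 9.820 m
P_cr = π²EI / L_e² = π² × 116×10⁹ × 6.298×10^-8 / 9.820² = 747.7 N

P_cr ≈ 0.748 kN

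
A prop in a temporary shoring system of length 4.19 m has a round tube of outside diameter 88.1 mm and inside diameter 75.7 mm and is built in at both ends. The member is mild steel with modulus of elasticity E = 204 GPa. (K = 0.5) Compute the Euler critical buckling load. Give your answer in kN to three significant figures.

d_o = 88.1 mm, d_i = 75.7 mm
I = π(d_o⁴ − d_i⁴)/64 = π(88.1⁴ − 75.70⁴)/64 = 1.345×10^6 mm⁴
I = 1.345×10^6 mm⁴ = 1.345×10^-6 m⁴
Effective length L_e = K·L = 0.5 × 4.19 = 2.095 m
P_cr = π²EI / L_e² = π² × 204×10⁹ × 1.345×10^-6 / 2.095² = 6.171×10^5 N

P_cr ≈ 617 kN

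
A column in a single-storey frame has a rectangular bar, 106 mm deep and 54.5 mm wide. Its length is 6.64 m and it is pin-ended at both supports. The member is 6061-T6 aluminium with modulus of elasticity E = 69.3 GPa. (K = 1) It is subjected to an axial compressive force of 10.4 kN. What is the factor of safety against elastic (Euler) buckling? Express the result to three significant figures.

Buckling occurs about the weak axis: I_min = h·b³/12 with b = 54.5 mm (the shorter side).
I_min = 106×54.5³/12 = 1.430×10^6 mm⁴
I = 1.430×10^6 mm⁴ = 1.430×10^-6 m⁴
Effective length L_e = K·L = 1 × 6.64 = 6.640 m
P_cr = π²EI / L_e² = π² × 69.3×10⁹ × 1.430×10^-6 / 6.640² = 2.218×10^4 N
Factor of safety n = P_cr / P = 22.183 / 10.4 = 2.13

n ≈ 2.13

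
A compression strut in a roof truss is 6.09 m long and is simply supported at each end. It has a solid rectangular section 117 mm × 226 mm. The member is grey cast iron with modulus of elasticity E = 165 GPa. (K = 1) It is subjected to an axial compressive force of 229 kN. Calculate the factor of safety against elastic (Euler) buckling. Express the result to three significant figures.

n ≈ 5.78

Buckling occurs about the weak axis: I_min = h·b³/12 with b = 117 mm (the shorter side).
I_min = 226×117³/12 = 3.016×10^7 mm⁴
I = 3.016×10^7 mm⁴ = 3.016×10^-5 m⁴
Effective length L_e = K·L = 1 × 6.09 = 6.090 m
P_cr = π²EI / L_e² = π² × 165×10⁹ × 3.016×10^-5 / 6.090² = 1.324×10^6 N
Factor of safety n = P_cr / P = 1324.4 / 229 = 5.78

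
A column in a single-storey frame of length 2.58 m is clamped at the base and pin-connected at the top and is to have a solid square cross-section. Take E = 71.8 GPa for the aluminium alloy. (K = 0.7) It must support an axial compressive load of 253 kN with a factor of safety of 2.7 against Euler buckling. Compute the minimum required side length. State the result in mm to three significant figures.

Required P_cr = n·P = 2.7 × 253 = 683.1 kN
L_e = K·L = 0.7 × 2.58 = 1.806 m
Required I = P_cr·L_e²/(π²E) = 6.831×10^5 × 1.806² / (π² × 7.18×10^10) = 3.144×10^-6 m⁴
I_req = 3.144×10^6 mm⁴
Solid square: I = a⁴/12  ⇒  a = (12I)^(1/4) = (12×3.144×10^6)^(1/4) = 78.4 mm

a ≈ 78.4 mm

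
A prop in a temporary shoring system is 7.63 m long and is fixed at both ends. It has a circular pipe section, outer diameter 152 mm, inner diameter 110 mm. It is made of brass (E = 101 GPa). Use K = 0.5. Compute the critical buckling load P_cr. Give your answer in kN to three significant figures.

P_cr ≈ 1300 kN

d_o = 152 mm, d_i = 110 mm
I = π(d_o⁴ − d_i⁴)/64 = π(152⁴ − 110.0⁴)/64 = 1.902×10^7 mm⁴
I = 1.902×10^7 mm⁴ = 1.902×10^-5 m⁴
Effective length L_e = K·L = 0.5 × 7.63 = 3.815 m
P_cr = π²EI / L_e² = π² × 101×10⁹ × 1.902×10^-5 / 3.815² = 1.302×10^6 N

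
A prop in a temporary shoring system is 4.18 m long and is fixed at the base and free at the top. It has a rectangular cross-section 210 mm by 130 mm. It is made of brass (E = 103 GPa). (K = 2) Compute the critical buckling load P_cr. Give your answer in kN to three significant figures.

Buckling occurs about the weak axis: I_min = h·b³/12 with b = 130 mm (the shorter side).
I_min = 210×130³/12 = 3.845×10^7 mm⁴
I = 3.845×10^7 mm⁴ = 3.845×10^-5 m⁴
Effective length L_e = K·L = 2 × 4.18 = 8.360 m
P_cr = π²EI / L_e² = π² × 103×10⁹ × 3.845×10^-5 / 8.360² = 5.592×10^5 N

P_cr ≈ 559 kN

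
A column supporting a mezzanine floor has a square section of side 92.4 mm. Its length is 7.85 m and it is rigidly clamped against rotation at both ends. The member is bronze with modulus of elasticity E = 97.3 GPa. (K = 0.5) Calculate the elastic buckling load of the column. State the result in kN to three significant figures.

I = a⁴/12 = 92.4⁴/12 = 6.074×10^6 mm⁴
I = 6.074×10^6 mm⁴ = 6.074×10^-6 m⁴
Effective length L_e = K·L = 0.5 × 7.85 = 3.925 m
P_cr = π²EI / L_e² = π² × 97.3×10⁹ × 6.074×10^-6 / 3.925² = 3.787×10^5 N

P_cr ≈ 379 kN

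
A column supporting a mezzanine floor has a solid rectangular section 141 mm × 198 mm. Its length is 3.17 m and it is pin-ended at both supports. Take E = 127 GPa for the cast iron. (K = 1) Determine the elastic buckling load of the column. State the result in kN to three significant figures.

P_cr ≈ 5770 kN

Buckling occurs about the weak axis: I_min = h·b³/12 with b = 141 mm (the shorter side).
I_min = 198×141³/12 = 4.625×10^7 mm⁴
I = 4.625×10^7 mm⁴ = 4.625×10^-5 m⁴
Effective length L_e = K·L = 1 × 3.17 = 3.170 m
P_cr = π²EI / L_e² = π² × 127×10⁹ × 4.625×10^-5 / 3.170² = 5.769×10^6 N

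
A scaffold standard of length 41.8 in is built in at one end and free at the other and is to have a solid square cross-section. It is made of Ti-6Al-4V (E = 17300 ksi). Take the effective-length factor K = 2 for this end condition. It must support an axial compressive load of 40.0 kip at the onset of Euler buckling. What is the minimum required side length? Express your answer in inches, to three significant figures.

a ≈ 2.11 in

L_e = K·L = 2 × 41.8 = 83.60 in
Required I = P_cr·L_e²/(π²E) = 4.000×10^4 × 83.60² / (π² × 1.73×10^7) = 1.637 in⁴
Solid square: I = a⁴/12  ⇒  a = (12I)^(1/4) = (12×1.637)^(1/4) = 2.11 in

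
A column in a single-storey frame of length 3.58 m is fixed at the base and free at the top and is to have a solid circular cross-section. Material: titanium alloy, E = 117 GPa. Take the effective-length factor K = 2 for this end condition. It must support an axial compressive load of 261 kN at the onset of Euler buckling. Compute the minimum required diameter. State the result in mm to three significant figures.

d ≈ 124 mm

L_e = K·L = 2 × 3.58 = 7.160 m
Required I = P_cr·L_e²/(π²E) = 2.610×10^5 × 7.160² / (π² × 1.17×10^11) = 1.159×10^-5 m⁴
I_req = 1.159×10^7 mm⁴
Solid circle: I = πd⁴/64  ⇒  d = (64I/π)^(1/4) = (64×1.159×10^7/π)^(1/4) = 124 mm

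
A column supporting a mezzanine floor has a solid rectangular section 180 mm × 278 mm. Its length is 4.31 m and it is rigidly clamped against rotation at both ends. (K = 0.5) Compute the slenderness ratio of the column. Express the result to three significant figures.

λ ≈ 41.5

For a rectangle r_min = b/√12 = 180/√12 = 51.96 mm
L_e = K·L = 0.5 × 4.31 m = 2.155 m = 2155.0 mm
λ = L_e / r_min = 2155.0 / 51.96 = 41.5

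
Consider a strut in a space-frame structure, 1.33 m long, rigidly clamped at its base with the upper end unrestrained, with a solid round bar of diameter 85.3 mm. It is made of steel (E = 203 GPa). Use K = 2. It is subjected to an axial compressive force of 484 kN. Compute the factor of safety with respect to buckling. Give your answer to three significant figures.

I = πd⁴/64 = π×85.3⁴/64 = 2.599×10^6 mm⁴
I = 2.599×10^6 mm⁴ = 2.599×10^-6 m⁴
Effective length L_e = K·L = 2 × 1.33 = 2.660 m
P_cr = π²EI / L_e² = π² × 203×10⁹ × 2.599×10^-6 / 2.660² = 7.359×10^5 N
Factor of safety n = P_cr / P = 735.87 / 484 = 1.52

n ≈ 1.52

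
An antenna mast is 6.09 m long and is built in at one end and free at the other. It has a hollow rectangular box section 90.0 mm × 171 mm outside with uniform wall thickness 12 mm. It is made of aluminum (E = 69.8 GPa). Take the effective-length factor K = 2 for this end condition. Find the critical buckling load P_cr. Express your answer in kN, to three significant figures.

P_cr ≈ 31.9 kN

Inner dimensions: h_i = 171 − 2×12 = 147.0 mm, b_i = 90.0 − 2×12 = 66.00 mm
Weak-axis I_min = (h_o·b_o³ − h_i·b_i³)/12 with b_o = 90.0, b_i = 66.00 mm (shorter outer/inner sides).
I_min = (171×90.0³ − 147.0×66.00³)/12 = 6.866×10^6 mm⁴
I = 6.866×10^6 mm⁴ = 6.866×10^-6 m⁴
Effective length L_e = K·L = 2 × 6.09 = 12.18 m
P_cr = π²EI / L_e² = π² × 69.8×10⁹ × 6.866×10^-6 / 12.18² = 3.189×10^4 N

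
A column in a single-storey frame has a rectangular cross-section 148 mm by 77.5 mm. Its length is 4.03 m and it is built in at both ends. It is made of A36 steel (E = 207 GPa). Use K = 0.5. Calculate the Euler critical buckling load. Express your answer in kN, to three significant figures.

P_cr ≈ 2890 kN

Buckling occurs about the weak axis: I_min = h·b³/12 with b = 77.5 mm (the shorter side).
I_min = 148×77.5³/12 = 5.741×10^6 mm⁴
I = 5.741×10^6 mm⁴ = 5.741×10^-6 m⁴
Effective length L_e = K·L = 0.5 × 4.03 = 2.015 m
P_cr = π²EI / L_e² = π² × 207×10⁹ × 5.741×10^-6 / 2.015² = 2.889×10^6 N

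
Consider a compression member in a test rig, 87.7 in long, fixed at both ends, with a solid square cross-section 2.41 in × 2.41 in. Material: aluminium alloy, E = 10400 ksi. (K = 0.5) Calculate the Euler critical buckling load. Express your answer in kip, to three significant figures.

P_cr ≈ 150 kip

I = a⁴/12 = 2.41⁴/12 = 2.811 in⁴
Effective length L_e = K·L = 0.5 × 87.7 = 43.85 in
P_cr = π²EI / L_e² = π² × 10400×10³ × 2.811 / 43.85² = 1.501×10^5 lb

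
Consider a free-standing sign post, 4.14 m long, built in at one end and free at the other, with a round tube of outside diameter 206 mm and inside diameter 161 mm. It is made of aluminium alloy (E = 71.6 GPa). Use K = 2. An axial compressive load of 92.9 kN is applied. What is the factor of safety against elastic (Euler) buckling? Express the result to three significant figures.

d_o = 206 mm, d_i = 161 mm
I = π(d_o⁴ − d_i⁴)/64 = π(206⁴ − 161.0⁴)/64 = 5.542×10^7 mm⁴
I = 5.542×10^7 mm⁴ = 5.542×10^-5 m⁴
Effective length L_e = K·L = 2 × 4.14 = 8.280 m
P_cr = π²EI / L_e² = π² × 71.6×10⁹ × 5.542×10^-5 / 8.280² = 5.712×10^5 N
Factor of safety n = P_cr / P = 571.19 / 92.9 = 6.15

n ≈ 6.15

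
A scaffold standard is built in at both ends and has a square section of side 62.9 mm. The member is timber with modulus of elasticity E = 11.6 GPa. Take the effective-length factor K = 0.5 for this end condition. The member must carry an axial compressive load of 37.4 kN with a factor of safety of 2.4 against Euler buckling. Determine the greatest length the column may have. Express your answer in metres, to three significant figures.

L_max ≈ 2.58 m

I = a⁴/12 = 62.9⁴/12 = 1.304×10^6 mm⁴
I = 1.304×10^-6 m⁴
Required critical load P_cr = n·P = 2.4 × 37.4 = 89.76 kN = 8.976×10^4 N
From P_cr = π²EI/(K·L)²:  L = (1/K)·√(π²EI/P_cr) = (1/0.5)·√(π²×1.16×10^10×1.304×10^-6/8.976×10^4)
L = 2.58 m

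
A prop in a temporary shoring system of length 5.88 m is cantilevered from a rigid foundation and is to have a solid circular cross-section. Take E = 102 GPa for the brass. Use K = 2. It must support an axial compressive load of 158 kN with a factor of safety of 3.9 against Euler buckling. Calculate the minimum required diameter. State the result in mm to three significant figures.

Required P_cr = n·P = 3.9 × 158 = 616.2 kN
L_e = K·L = 2 × 5.88 = 11.76 m
Required I = P_cr·L_e²/(π²E) = 6.162×10^5 × 11.76² / (π² × 1.02×10^11) = 8.465×10^-5 m⁴
I_req = 8.465×10^7 mm⁴
Solid circle: I = πd⁴/64  ⇒  d = (64I/π)^(1/4) = (64×8.465×10^7/π)^(1/4) = 204 mm

d ≈ 204 mm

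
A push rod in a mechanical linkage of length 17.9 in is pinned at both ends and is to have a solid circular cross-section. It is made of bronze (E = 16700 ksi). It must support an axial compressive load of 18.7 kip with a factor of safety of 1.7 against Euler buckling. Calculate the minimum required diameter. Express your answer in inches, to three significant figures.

d ≈ 1.06 in

Required P_cr = n·P = 1.7 × 18.7 = 31.79 kip
L_e = K·L = 1 × 17.9 = 17.90 in
Required I = P_cr·L_e²/(π²E) = 3.179×10^4 × 17.90² / (π² × 1.67×10^7) = 6.180×10^-2 in⁴
Solid circle: I = πd⁴/64  ⇒  d = (64I/π)^(1/4) = (64×6.180×10^-2/π)^(1/4) = 1.06 in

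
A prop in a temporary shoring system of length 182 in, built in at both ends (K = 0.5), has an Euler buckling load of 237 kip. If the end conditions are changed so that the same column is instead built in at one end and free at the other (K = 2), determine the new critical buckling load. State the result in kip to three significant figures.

P_cr ∝ 1/K², so P_cr,new = P_cr,old × (K_old/K_new)² = 237 × (0.5/2)²
= 237 × 0.06250 = 14.8 kip

P_cr ≈ 14.8 kip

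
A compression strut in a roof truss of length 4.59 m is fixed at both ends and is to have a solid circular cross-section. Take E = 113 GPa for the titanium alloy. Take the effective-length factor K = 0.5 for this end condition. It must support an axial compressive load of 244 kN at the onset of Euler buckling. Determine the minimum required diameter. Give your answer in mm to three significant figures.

L_e = K·L = 0.5 × 4.59 = 2.295 m
Required I = P_cr·L_e²/(π²E) = 2.440×10^5 × 2.295² / (π² × 1.13×10^11) = 1.152×10^-6 m⁴
I_req = 1.152×10^6 mm⁴
Solid circle: I = πd⁴/64  ⇒  d = (64I/π)^(1/4) = (64×1.152×10^6/π)^(1/4) = 69.6 mm

d ≈ 69.6 mm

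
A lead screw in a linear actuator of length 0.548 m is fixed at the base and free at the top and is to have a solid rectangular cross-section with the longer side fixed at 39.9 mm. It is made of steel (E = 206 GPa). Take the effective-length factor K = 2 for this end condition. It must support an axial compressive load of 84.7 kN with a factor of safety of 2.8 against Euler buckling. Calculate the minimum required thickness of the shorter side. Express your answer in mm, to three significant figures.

b ≈ 34.8 mm

Required P_cr = n·P = 2.8 × 84.7 = 237.2 kN
L_e = K·L = 2 × 0.548 = 1.096 m
Required I = P_cr·L_e²/(π²E) = 2.372×10^5 × 1.096² / (π² × 2.06×10^11) = 1.401×10^-7 m⁴
I_req = 1.401×10^5 mm⁴
Rectangle, weak axis: I_min = h·b³/12 with h = 39.9 mm fixed  ⇒  b = (12I/h)^(1/3) = 34.8 mm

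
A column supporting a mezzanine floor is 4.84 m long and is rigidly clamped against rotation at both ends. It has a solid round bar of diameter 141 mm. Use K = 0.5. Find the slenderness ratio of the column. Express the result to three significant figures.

I = πd⁴/64 = π×141⁴/64 = 1.940×10^7 mm⁴
A = 1.561×10^4 mm²;  r_min = √(I/A) = √(1.940×10^7/1.561×10^4) = 35.25 mm
L_e = K·L = 0.5 × 4.84 m = 2.420 m = 2420.0 mm
λ = L_e / r_min = 2420.0 / 35.25 = 68.7

λ ≈ 68.7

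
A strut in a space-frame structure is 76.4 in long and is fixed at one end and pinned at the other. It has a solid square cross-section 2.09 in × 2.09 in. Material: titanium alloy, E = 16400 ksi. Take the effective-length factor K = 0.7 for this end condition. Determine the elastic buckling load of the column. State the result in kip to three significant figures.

P_cr ≈ 90.0 kip

I = a⁴/12 = 2.09⁴/12 = 1.590 in⁴
Effective length L_e = K·L = 0.7 × 76.4 = 53.48 in
P_cr = π²EI / L_e² = π² × 16400×10³ × 1.590 / 53.48² = 8.998×10^4 lb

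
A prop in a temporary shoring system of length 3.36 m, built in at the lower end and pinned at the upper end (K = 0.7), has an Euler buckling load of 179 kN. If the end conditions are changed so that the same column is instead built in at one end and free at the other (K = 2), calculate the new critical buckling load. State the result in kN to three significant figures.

P_cr ∝ 1/K², so P_cr,new = P_cr,old × (K_old/K_new)² = 179 × (0.7/2)²
= 179 × 0.1225 = 21.9 kN

P_cr ≈ 21.9 kN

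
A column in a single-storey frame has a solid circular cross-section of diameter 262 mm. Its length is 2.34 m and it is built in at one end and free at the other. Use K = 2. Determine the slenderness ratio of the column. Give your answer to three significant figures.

For a solid circle r = d/4 = 262/4 = 65.50 mm
L_e = K·L = 2 × 2.34 m = 4.680 m = 4680.0 mm
λ = L_e / r_min = 4680.0 / 65.50 = 71.5

λ ≈ 71.5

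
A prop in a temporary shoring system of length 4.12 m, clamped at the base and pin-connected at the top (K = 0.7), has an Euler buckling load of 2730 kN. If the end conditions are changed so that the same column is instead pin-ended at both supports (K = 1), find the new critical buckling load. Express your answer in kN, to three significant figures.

P_cr ≈ 1340 kN

P_cr ∝ 1/K², so P_cr,new = P_cr,old × (K_old/K_new)² = 2730 × (0.7/1)²
= 2730 × 0.4900 = 1340 kN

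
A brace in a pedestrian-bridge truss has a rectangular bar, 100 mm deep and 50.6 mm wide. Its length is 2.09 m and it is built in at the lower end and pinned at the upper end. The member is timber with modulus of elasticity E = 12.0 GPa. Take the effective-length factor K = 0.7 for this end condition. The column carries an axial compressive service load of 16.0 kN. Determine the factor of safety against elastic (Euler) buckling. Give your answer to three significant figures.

n ≈ 3.73

Buckling occurs about the weak axis: I_min = h·b³/12 with b = 50.6 mm (the shorter side).
I_min = 100×50.6³/12 = 1.080×10^6 mm⁴
I = 1.080×10^6 mm⁴ = 1.080×10^-6 m⁴
Effective length L_e = K·L = 0.7 × 2.09 = 1.463 m
P_cr = π²EI / L_e² = π² × 12.0×10⁹ × 1.080×10^-6 / 1.463² = 5.974×10^4 N
Factor of safety n = P_cr / P = 59.740 / 16.0 = 3.73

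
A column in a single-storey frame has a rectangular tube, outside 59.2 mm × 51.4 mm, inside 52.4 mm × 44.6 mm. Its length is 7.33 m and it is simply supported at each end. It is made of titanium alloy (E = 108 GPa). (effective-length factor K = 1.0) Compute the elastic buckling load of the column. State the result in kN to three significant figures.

P_cr ≈ 5.61 kN

Weak-axis I_min = (h_o·b_o³ − h_i·b_i³)/12 with b_o = 51.4, b_i = 44.60 mm (shorter outer/inner sides).
I_min = (59.2×51.4³ − 52.40×44.60³)/12 = 2.825×10^5 mm⁴
I = 2.825×10^5 mm⁴ = 2.825×10^-7 m⁴
Effective length L_e = K·L = 1 × 7.33 = 7.330 m
P_cr = π²EI / L_e² = π² × 108×10⁹ × 2.825×10^-7 / 7.330² = 5.605×10^3 N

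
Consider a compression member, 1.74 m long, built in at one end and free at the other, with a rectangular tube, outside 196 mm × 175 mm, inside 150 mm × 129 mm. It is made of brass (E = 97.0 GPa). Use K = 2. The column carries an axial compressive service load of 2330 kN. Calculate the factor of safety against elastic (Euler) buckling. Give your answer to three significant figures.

Weak-axis I_min = (h_o·b_o³ − h_i·b_i³)/12 with b_o = 175, b_i = 129.0 mm (shorter outer/inner sides).
I_min = (196×175³ − 150.0×129.0³)/12 = 6.070×10^7 mm⁴
I = 6.070×10^7 mm⁴ = 6.070×10^-5 m⁴
Effective length L_e = K·L = 2 × 1.74 = 3.480 m
P_cr = π²EI / L_e² = π² × 97.0×10⁹ × 6.070×10^-5 / 3.480² = 4.799×10^6 N
Factor of safety n = P_cr / P = 4798.7 / 2330 = 2.06

n ≈ 2.06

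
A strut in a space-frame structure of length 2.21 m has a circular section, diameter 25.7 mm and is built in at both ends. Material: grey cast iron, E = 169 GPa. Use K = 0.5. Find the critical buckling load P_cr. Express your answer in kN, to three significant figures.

P_cr ≈ 29.3 kN

I = πd⁴/64 = π×25.7⁴/64 = 2.141×10^4 mm⁴
I = 2.141×10^4 mm⁴ = 2.141×10^-8 m⁴
Effective length L_e = K·L = 0.5 × 2.21 = 1.105 m
P_cr = π²EI / L_e² = π² × 169×10⁹ × 2.141×10^-8 / 1.105² = 2.925×10^4 N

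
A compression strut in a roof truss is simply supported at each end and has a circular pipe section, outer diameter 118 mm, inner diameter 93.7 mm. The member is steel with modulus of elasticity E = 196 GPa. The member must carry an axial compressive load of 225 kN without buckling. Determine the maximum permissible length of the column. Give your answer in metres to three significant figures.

L_max ≈ 7.02 m

d_o = 118 mm, d_i = 93.7 mm
I = π(d_o⁴ − d_i⁴)/64 = π(118⁴ − 93.70⁴)/64 = 5.733×10^6 mm⁴
I = 5.733×10^-6 m⁴
At the buckling limit P_cr = P = 2.250×10^5 N
From P_cr = π²EI/(K·L)²:  L = (1/K)·√(π²EI/P_cr) = (1/1)·√(π²×1.96×10^11×5.733×10^-6/2.250×10^5)
L = 7.02 m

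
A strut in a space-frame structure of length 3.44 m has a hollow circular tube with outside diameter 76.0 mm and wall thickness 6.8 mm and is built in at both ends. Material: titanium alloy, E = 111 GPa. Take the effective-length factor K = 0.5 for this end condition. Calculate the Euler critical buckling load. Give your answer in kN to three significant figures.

Inner diameter d_i = 76.0 − 2×6.8 = 62.40 mm
I = π(d_o⁴ − d_i⁴)/64 = π(76.0⁴ − 62.40⁴)/64 = 8.934×10^5 mm⁴
I = 8.934×10^5 mm⁴ = 8.934×10^-7 m⁴
Effective length L_e = K·L = 0.5 × 3.44 = 1.720 m
P_cr = π²EI / L_e² = π² × 111×10⁹ × 8.934×10^-7 / 1.720² = 3.308×10^5 N

P_cr ≈ 331 kN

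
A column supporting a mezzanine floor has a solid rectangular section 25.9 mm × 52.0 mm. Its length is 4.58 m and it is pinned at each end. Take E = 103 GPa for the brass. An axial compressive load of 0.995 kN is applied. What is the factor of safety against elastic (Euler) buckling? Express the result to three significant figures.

n ≈ 3.67

Buckling occurs about the weak axis: I_min = h·b³/12 with b = 25.9 mm (the shorter side).
I_min = 52.0×25.9³/12 = 7.529×10^4 mm⁴
I = 7.529×10^4 mm⁴ = 7.529×10^-8 m⁴
Effective length L_e = K·L = 1 × 4.58 = 4.580 m
P_cr = π²EI / L_e² = π² × 103×10⁹ × 7.529×10^-8 / 4.580² = 3.649×10^3 N
Factor of safety n = P_cr / P = 3.6486 / 0.995 = 3.67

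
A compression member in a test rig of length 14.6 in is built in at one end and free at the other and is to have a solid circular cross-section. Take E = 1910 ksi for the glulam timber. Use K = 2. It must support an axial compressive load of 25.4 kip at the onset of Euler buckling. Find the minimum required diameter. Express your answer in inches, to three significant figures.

d ≈ 2.20 in

L_e = K·L = 2 × 14.6 = 29.20 in
Required I = P_cr·L_e²/(π²E) = 2.540×10^4 × 29.20² / (π² × 1.91×10^6) = 1.149 in⁴
Solid circle: I = πd⁴/64  ⇒  d = (64I/π)^(1/4) = (64×1.149/π)^(1/4) = 2.20 in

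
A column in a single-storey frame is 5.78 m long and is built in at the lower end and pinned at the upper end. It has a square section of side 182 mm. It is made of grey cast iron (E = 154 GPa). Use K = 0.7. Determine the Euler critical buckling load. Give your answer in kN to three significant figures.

P_cr ≈ 8490 kN

I = a⁴/12 = 182⁴/12 = 9.143×10^7 mm⁴
I = 9.143×10^7 mm⁴ = 9.143×10^-5 m⁴
Effective length L_e = K·L = 0.7 × 5.78 = 4.046 m
P_cr = π²EI / L_e² = π² × 154×10⁹ × 9.143×10^-5 / 4.046² = 8.489×10^6 N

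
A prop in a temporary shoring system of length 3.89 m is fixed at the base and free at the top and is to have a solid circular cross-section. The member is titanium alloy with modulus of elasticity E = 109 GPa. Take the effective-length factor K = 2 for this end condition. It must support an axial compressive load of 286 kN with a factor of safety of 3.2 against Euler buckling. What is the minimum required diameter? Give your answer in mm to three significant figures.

d ≈ 180 mm

Required P_cr = n·P = 3.2 × 286 = 915.2 kN
L_e = K·L = 2 × 3.89 = 7.780 m
Required I = P_cr·L_e²/(π²E) = 9.152×10^5 × 7.780² / (π² × 1.09×10^11) = 5.149×10^-5 m⁴
I_req = 5.149×10^7 mm⁴
Solid circle: I = πd⁴/64  ⇒  d = (64I/π)^(1/4) = (64×5.149×10^7/π)^(1/4) = 180 mm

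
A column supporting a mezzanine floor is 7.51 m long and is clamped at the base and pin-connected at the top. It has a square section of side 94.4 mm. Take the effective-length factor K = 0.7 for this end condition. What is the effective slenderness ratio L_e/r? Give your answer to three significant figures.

λ ≈ 193

I = a⁴/12 = 94.4⁴/12 = 6.618×10^6 mm⁴
A = 8.911×10^3 mm²;  r_min = √(I/A) = √(6.618×10^6/8.911×10^3) = 27.25 mm
L_e = K·L = 0.7 × 7.51 m = 5.257 m = 5257.0 mm
λ = L_e / r_min = 5257.0 / 27.25 = 193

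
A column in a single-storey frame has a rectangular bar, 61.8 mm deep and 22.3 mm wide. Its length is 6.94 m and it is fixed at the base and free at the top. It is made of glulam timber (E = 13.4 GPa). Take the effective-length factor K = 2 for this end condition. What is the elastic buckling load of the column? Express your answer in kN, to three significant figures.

Buckling occurs about the weak axis: I_min = h·b³/12 with b = 22.3 mm (the shorter side).
I_min = 61.8×22.3³/12 = 5.711×10^4 mm⁴
I = 5.711×10^4 mm⁴ = 5.711×10^-8 m⁴
Effective length L_e = K·L = 2 × 6.94 = 13.88 m
P_cr = π²EI / L_e² = π² × 13.4×10⁹ × 5.711×10^-8 / 13.88² = 39.21 N

P_cr ≈ 0.0392 kN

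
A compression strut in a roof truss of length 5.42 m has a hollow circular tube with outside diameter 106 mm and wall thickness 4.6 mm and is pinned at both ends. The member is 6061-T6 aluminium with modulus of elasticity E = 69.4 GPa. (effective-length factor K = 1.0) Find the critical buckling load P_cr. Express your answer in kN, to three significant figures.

Inner diameter d_i = 106 − 2×4.6 = 96.80 mm
I = π(d_o⁴ − d_i⁴)/64 = π(106⁴ − 96.80⁴)/64 = 1.887×10^6 mm⁴
I = 1.887×10^6 mm⁴ = 1.887×10^-6 m⁴
Effective length L_e = K·L = 1 × 5.42 = 5.420 m
P_cr = π²EI / L_e² = π² × 69.4×10⁹ × 1.887×10^-6 / 5.420² = 4.400×10^4 N

P_cr ≈ 44.0 kN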